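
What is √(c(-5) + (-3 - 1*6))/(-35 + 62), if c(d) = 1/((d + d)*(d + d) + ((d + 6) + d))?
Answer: I*√5178/648 ≈ 0.11105*I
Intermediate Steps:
c(d) = 1/(6 + 2*d + 4*d²) (c(d) = 1/((2*d)*(2*d) + ((6 + d) + d)) = 1/(4*d² + (6 + 2*d)) = 1/(6 + 2*d + 4*d²))
√(c(-5) + (-3 - 1*6))/(-35 + 62) = √(1/(2*(3 - 5 + 2*(-5)²)) + (-3 - 1*6))/(-35 + 62) = √(1/(2*(3 - 5 + 2*25)) + (-3 - 6))/27 = √(1/(2*(3 - 5 + 50)) - 9)*(1/27) = √((½)/48 - 9)*(1/27) = √((½)*(1/48) - 9)*(1/27) = √(1/96 - 9)*(1/27) = √(-863/96)*(1/27) = (I*√5178/24)*(1/27) = I*√5178/648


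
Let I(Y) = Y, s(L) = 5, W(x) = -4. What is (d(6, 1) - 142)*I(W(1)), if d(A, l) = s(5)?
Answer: 548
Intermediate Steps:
d(A, l) = 5
(d(6, 1) - 142)*I(W(1)) = (5 - 142)*(-4) = -137*(-4) = 548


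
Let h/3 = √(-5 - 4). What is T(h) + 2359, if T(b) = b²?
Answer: 2278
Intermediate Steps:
h = 9*I (h = 3*√(-5 - 4) = 3*√(-9) = 3*(3*I) = 9*I ≈ 9.0*I)
T(h) + 2359 = (9*I)² + 2359 = -81 + 2359 = 2278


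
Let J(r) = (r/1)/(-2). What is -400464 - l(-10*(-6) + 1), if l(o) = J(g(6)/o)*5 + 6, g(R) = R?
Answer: -24428655/61 ≈ -4.0047e+5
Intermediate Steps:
J(r) = -r/2 (J(r) = (r*1)*(-½) = r*(-½) = -r/2)
l(o) = 6 - 15/o (l(o) = -3/o*5 + 6 = -15/o + 6 = 6 - 15/o)
-400464 - l(-10*(-6) + 1) = -400464 - (6 - 15/(-10*(-6) + 1)) = -400464 - (6 - 15/(60 + 1)) = -400464 - (6 - 15/61) = -400464 - 1*351/61 = -400464 - 351/61 = -24428655/61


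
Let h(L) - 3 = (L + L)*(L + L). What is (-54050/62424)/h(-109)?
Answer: -27025/1483412724 ≈ -1.8218e-5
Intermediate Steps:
h(L) = 3 + 4*L² (h(L) = 3 + (L + L)*(L + L) = 3 + (2*L)*(2*L) = 3 + 4*L²)
(-54050/62424)/h(-109) = (-54050/62424)/(3 + 4*(-109)²) = (-54050*1/62424)/(3 + 4*11881) = -27025/(31212*(3 + 47524)) = -27025/31212/47527 = -27025/31212*1/47527 = -27025/1483412724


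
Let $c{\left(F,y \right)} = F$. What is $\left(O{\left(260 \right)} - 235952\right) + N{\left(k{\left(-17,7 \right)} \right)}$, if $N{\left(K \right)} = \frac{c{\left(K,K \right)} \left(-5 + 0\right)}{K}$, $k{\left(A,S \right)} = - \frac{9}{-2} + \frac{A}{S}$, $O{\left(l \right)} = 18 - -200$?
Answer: $-235739$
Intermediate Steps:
$O{\left(l \right)} = 218$ ($O{\left(l \right)} = 18 + 200 = 218$)
$k{\left(A,S \right)} = \frac{9}{2} + \frac{A}{S}$ ($k{\left(A,S \right)} = \left(-9\right) \left(- \frac{1}{2}\right) + \frac{A}{S} = \frac{9}{2} + \frac{A}{S}$)
$N{\left(K \right)} = -5$ ($N{\left(K \right)} = \frac{K \left(-5 + 0\right)}{K} = \frac{K \left(-5\right)}{K} = \frac{\left(-5\right) K}{K} = -5$)
$\left(O{\left(260 \right)} - 235952\right) + N{\left(k{\left(-17,7 \right)} \right)} = \left(218 - 235952\right) - 5 = -235734 - 5 = -235739$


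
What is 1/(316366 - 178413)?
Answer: 1/137953 ≈ 7.2488e-6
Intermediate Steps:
1/(316366 - 178413) = 1/137953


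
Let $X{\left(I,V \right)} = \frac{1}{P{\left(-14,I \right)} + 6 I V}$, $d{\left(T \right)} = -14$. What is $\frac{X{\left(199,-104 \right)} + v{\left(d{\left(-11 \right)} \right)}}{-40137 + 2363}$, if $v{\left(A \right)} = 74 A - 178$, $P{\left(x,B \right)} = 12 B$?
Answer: $\frac{147850633}{4600419912} \approx 0.032139$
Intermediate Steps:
$X{\left(I,V \right)} = \frac{1}{12 I + 6 I V}$
$v{\left(A \right)} = -178 + 74 A$
$\frac{X{\left(199,-104 \right)} + v{\left(d{\left(-11 \right)} \right)}}{-40137 + 2363} = \frac{\frac{1}{6 \cdot 199 \left(2 - 104\right)} + \left(-178 + 74 \left(-14\right)\right)}{-40137 + 2363} = \frac{\frac{1}{6} \cdot \frac{1}{199} \frac{1}{-102} - 1214}{-37774} = \left(\frac{1}{6} \cdot \frac{1}{199} \left(- \frac{1}{102}\right) - 1214\right) \left(- \frac{1}{37774}\right) = \left(- \frac{1}{121788} - 1214\right) \left(- \frac{1}{37774}\right) = \left(- \frac{147850633}{121788}\right) \left(- \frac{1}{37774}\right) = \frac{147850633}{4600419912}$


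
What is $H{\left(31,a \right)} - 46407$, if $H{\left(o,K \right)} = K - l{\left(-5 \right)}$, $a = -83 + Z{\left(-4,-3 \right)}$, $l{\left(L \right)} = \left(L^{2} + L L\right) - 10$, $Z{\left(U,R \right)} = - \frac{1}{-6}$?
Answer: $- \frac{279179}{6} \approx -46530.0$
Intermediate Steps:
$Z{\left(U,R \right)} = \frac{1}{6}$ ($Z{\left(U,R \right)} = \left(-1\right) \left(- \frac{1}{6}\right) = \frac{1}{6}$)
$l{\left(L \right)} = -10 + 2 L^{2}$ ($l{\left(L \right)} = \left(L^{2} + L^{2}\right) - 10 = 2 L^{2} - 10 = -10 + 2 L^{2}$)
$a = - \frac{497}{6}$ ($a = -83 + \frac{1}{6} = - \frac{497}{6} \approx -82.833$)
$H{\left(o,K \right)} = -40 + K$ ($H{\left(o,K \right)} = K - \left(-10 + 2 \left(-5\right)^{2}\right) = K - \left(-10 + 2 \cdot 25\right) = K - \left(-10 + 50\right) = K - 40 = -40 + K$)
$H{\left(31,a \right)} - 46407 = \left(-40 - \frac{497}{6}\right) - 46407 = - \frac{737}{6} - 46407 = - \frac{279179}{6}$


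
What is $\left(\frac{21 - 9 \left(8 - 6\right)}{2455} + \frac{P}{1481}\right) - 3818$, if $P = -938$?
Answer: $- \frac{13883992737}{3635855} \approx -3818.6$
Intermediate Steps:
$\left(\frac{21 - 9 \left(8 - 6\right)}{2455} + \frac{P}{1481}\right) - 3818 = \left(\frac{21 - 9 \left(8 - 6\right)}{2455} - \frac{938}{1481}\right) - 3818 = \left(\left(21 - 18\right) \frac{1}{2455} - \frac{938}{1481}\right) - 3818 = \left(3 \cdot \frac{1}{2455} - \frac{938}{1481}\right) - 3818 = \left(\frac{3}{2455} - \frac{938}{1481}\right) - 3818 = - \frac{2298347}{3635855} - 3818 = - \frac{13883992737}{3635855}$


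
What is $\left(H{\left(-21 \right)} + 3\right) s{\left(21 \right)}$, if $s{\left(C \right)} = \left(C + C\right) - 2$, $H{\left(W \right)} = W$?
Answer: $-720$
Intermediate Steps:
$s{\left(C \right)} = -2 + 2 C$ ($s{\left(C \right)} = 2 C - 2 = -2 + 2 C$)
$\left(H{\left(-21 \right)} + 3\right) s{\left(21 \right)} = \left(-21 + 3\right) \left(-2 + 2 \cdot 21\right) = - 18 \left(-2 + 42\right) = \left(-18\right) 40 = -720$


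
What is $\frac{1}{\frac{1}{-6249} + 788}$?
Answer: $\frac{6249}{4924211} \approx 0.001269$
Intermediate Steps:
$\frac{1}{\frac{1}{-6249} + 788} = \frac{1}{- \frac{1}{6249} + 788} = \frac{1}{\frac{4924211}{6249}} = \frac{6249}{4924211}$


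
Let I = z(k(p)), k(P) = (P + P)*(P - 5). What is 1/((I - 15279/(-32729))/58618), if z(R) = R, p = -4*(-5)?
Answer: 1918508522/19652679 ≈ 97.621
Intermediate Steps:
p = 20
k(P) = 2*P*(-5 + P) (k(P) = (2*P)*(-5 + P) = 2*P*(-5 + P))
I = 600 (I = 2*20*(-5 + 20) = 2*20*15 = 600)
1/((I - 15279/(-32729))/58618) = 1/((600 - 15279/(-32729))/58618) = 1/((600 - 15279*(-1)/32729)*(1/58618)) = 1/((600 - 1*(-15279/32729))*(1/58618)) = 1/((600 + 15279/32729)*(1/58618)) = 1/((19652679/32729)*(1/58618)) = 1/(19652679/1918508522) = 1918508522/19652679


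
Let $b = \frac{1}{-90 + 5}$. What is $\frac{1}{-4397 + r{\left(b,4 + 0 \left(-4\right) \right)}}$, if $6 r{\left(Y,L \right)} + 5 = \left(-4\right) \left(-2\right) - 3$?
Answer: $- \frac{1}{4397} \approx -0.00022743$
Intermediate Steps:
$b = - \frac{1}{85}$ ($b = \frac{1}{-85} = - \frac{1}{85} \approx -0.011765$)
$r{\left(Y,L \right)} = 0$ ($r{\left(Y,L \right)} = - \frac{5}{6} + \frac{\left(-4\right) \left(-2\right) - 3}{6} = - \frac{5}{6} + \frac{8 - 3}{6} = - \frac{5}{6} + \frac{1}{6} \cdot 5 = - \frac{5}{6} + \frac{5}{6} = 0$)
$\frac{1}{-4397 + r{\left(b,4 + 0 \left(-4\right) \right)}} = \frac{1}{-4397 + 0} = \frac{1}{-4397} = - \frac{1}{4397}$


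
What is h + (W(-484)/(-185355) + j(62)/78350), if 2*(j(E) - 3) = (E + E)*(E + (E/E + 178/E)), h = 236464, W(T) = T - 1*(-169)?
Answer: 76312542556403/322723650 ≈ 2.3646e+5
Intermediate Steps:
W(T) = 169 + T (W(T) = T + 169 = 169 + T)
j(E) = 3 + E*(1 + E + 178/E) (j(E) = 3 + ((E + E)*(E + (E/E + 178/E)))/2 = 3 + ((2*E)*(E + (1 + 178/E)))/2 = 3 + ((2*E)*(1 + E + 178/E))/2 = 3 + (2*E*(1 + E + 178/E))/2 = 3 + E*(1 + E + 178/E))
h + (W(-484)/(-185355) + j(62)/78350) = 236464 + ((169 - 484)/(-185355) + (181 + 62 + 62²)/78350) = 236464 + (-315*(-1/185355) + (181 + 62 + 3844)*(1/78350)) = 236464 + (7/4119 + 4087*(1/78350)) = 236464 + (7/4119 + 4087/78350) = 236464 + 17382803/322723650 = 76312542556403/322723650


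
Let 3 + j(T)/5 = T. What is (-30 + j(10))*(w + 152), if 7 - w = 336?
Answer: -885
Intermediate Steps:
w = -329 (w = 7 - 1*336 = 7 - 336 = -329)
j(T) = -15 + 5*T
(-30 + j(10))*(w + 152) = (-30 + (-15 + 5*10))*(-329 + 152) = (-30 + (-15 + 50))*(-177) = (-30 + 35)*(-177) = 5*(-177) = -885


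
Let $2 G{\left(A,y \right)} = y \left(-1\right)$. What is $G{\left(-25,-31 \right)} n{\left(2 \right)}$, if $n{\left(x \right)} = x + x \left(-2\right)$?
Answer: $-31$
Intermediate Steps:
$n{\left(x \right)} = - x$ ($n{\left(x \right)} = x - 2 x = - x$)
$G{\left(A,y \right)} = - \frac{y}{2}$ ($G{\left(A,y \right)} = \frac{y \left(-1\right)}{2} = \frac{\left(-1\right) y}{2} = - \frac{y}{2}$)
$G{\left(-25,-31 \right)} n{\left(2 \right)} = \left(- \frac{1}{2}\right) \left(-31\right) \left(\left(-1\right) 2\right) = \frac{31}{2} \left(-2\right) = -31$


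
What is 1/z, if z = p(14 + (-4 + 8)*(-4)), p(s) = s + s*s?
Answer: ½ ≈ 0.50000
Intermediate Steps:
p(s) = s + s²
z = 2 (z = (14 + (-4 + 8)*(-4))*(1 + (14 + (-4 + 8)*(-4))) = (14 + 4*(-4))*(1 + (14 + 4*(-4))) = (14 - 16)*(1 + (14 - 16)) = -2*(1 - 2) = -2*(-1) = 2)
1/z = 1/2 = ½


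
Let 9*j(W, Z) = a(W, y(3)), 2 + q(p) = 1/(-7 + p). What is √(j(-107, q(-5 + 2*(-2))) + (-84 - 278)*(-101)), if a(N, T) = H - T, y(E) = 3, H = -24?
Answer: √36559 ≈ 191.20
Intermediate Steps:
q(p) = -2 + 1/(-7 + p)
a(N, T) = -24 - T
j(W, Z) = -3 (j(W, Z) = (-24 - 1*3)/9 = (-24 - 3)/9 = (⅑)*(-27) = -3)
√(j(-107, q(-5 + 2*(-2))) + (-84 - 278)*(-101)) = √(-3 + (-84 - 278)*(-101)) = √(-3 - 362*(-101)) = √(-3 + 36562) = √36559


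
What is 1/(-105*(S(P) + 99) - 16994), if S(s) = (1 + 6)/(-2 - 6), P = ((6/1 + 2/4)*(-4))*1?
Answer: -8/218377 ≈ -3.6634e-5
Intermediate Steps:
P = -26 (P = ((6*1 + 2*(¼))*(-4))*1 = ((6 + ½)*(-4))*1 = ((13/2)*(-4))*1 = -26*1 = -26)
S(s) = -7/8 (S(s) = 7/(-8) = 7*(-⅛) = -7/8)
1/(-105*(S(P) + 99) - 16994) = 1/(-105*(-7/8 + 99) - 16994) = 1/(-105*785/8 - 16994) = 1/(-82425/8 - 16994) = 1/(-218377/8) = -8/218377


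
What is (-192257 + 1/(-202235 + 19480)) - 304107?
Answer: -90713002821/182755 ≈ -4.9636e+5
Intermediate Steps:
(-192257 + 1/(-202235 + 19480)) - 304107 = (-192257 + 1/(-182755)) - 304107 = (-192257 - 1/182755) - 304107 = -35135928036/182755 - 304107 = -90713002821/182755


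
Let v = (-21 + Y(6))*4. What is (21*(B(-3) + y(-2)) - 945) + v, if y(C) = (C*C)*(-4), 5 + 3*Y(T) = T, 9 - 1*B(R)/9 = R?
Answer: 2713/3 ≈ 904.33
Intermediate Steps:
B(R) = 81 - 9*R
Y(T) = -5/3 + T/3
y(C) = -4*C² (y(C) = C²*(-4) = -4*C²)
v = -248/3 (v = (-21 + (-5/3 + (⅓)*6))*4 = (-21 + (-5/3 + 2))*4 = (-21 + ⅓)*4 = -62/3*4 = -248/3 ≈ -82.667)
(21*(B(-3) + y(-2)) - 945) + v = (21*((81 - 9*(-3)) - 4*(-2)²) - 945) - 248/3 = (21*((81 + 27) - 4*4) - 945) - 248/3 = (21*(108 - 16) - 945) - 248/3 = (21*92 - 945) - 248/3 = (1932 - 945) - 248/3 = 987 - 248/3 = 2713/3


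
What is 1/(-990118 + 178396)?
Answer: -1/811722 ≈ -1.2319e-6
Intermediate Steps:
1/(-990118 + 178396) = 1/(-811722) = -1/811722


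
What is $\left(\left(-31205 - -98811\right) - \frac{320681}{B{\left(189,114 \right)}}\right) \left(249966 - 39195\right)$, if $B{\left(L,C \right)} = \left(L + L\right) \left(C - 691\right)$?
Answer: $\frac{345327087361223}{24234} \approx 1.425 \cdot 10^{10}$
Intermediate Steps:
$B{\left(L,C \right)} = 2 L \left(-691 + C\right)$
$\left(\left(-31205 - -98811\right) - \frac{320681}{B{\left(189,114 \right)}}\right) \left(249966 - 39195\right) = \left(\left(-31205 - -98811\right) - \frac{320681}{2 \cdot 189 \left(-691 + 114\right)}\right) \left(249966 - 39195\right) = \left(\left(-31205 + 98811\right) - \frac{320681}{2 \cdot 189 \left(-577\right)}\right) 210771 = \left(67606 - \frac{320681}{-218106}\right) 210771 = \left(67606 - - \frac{320681}{218106}\right) 210771 = \left(67606 + \frac{320681}{218106}\right) 210771 = \frac{14745594917}{218106} \cdot 210771 = \frac{345327087361223}{24234}$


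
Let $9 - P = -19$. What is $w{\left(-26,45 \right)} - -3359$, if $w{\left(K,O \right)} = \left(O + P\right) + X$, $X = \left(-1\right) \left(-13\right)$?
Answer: $3445$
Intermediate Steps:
$P = 28$ ($P = 9 - -19 = 9 + 19 = 28$)
$X = 13$
$w{\left(K,O \right)} = 41 + O$ ($w{\left(K,O \right)} = \left(O + 28\right) + 13 = \left(28 + O\right) + 13 = 41 + O$)
$w{\left(-26,45 \right)} - -3359 = \left(41 + 45\right) - -3359 = 86 + 3359 = 3445$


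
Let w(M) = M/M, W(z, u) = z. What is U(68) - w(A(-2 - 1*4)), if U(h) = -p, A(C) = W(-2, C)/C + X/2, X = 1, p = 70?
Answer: -71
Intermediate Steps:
A(C) = ½ - 2/C (A(C) = -2/C + 1/2 = -2/C + 1*(½) = -2/C + ½ = ½ - 2/C)
w(M) = 1
U(h) = -70 (U(h) = -1*70 = -70)
U(68) - w(A(-2 - 1*4)) = -70 - 1*1 = -70 - 1 = -71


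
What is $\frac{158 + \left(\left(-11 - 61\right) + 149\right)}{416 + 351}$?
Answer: $\frac{235}{767} \approx 0.30639$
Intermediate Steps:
$\frac{158 + \left(\left(-11 - 61\right) + 149\right)}{416 + 351} = \frac{158 + \left(-72 + 149\right)}{767} = \left(158 + 77\right) \frac{1}{767} = 235 \cdot \frac{1}{767} = \frac{235}{767}$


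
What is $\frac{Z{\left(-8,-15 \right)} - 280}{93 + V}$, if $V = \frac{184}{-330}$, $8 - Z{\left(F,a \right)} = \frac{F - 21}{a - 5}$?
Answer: $- \frac{180477}{61012} \approx -2.9581$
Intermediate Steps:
$Z{\left(F,a \right)} = 8 - \frac{-21 + F}{-5 + a}$ ($Z{\left(F,a \right)} = 8 - \frac{F - 21}{a - 5} = 8 - \frac{-21 + F}{-5 + a}$)
$V = - \frac{92}{165}$ ($V = 184 \left(- \frac{1}{330}\right) = - \frac{92}{165} \approx -0.55758$)
$\frac{Z{\left(-8,-15 \right)} - 280}{93 + V} = \frac{\frac{-19 - -8 + 8 \left(-15\right)}{-5 - 15} - 280}{93 - \frac{92}{165}} = \frac{\frac{-19 + 8 - 120}{-20} - 280}{\frac{15253}{165}} = \left(\left(- \frac{1}{20}\right) \left(-131\right) - 280\right) \frac{165}{15253} = \left(\frac{131}{20} - 280\right) \frac{165}{15253} = \left(- \frac{5469}{20}\right) \frac{165}{15253} = - \frac{180477}{61012}$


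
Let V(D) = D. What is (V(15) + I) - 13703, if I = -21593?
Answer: -35281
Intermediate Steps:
(V(15) + I) - 13703 = (15 - 21593) - 13703 = -21578 - 13703 = -35281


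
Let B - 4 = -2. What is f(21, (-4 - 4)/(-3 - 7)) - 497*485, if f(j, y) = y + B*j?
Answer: -1205011/5 ≈ -2.4100e+5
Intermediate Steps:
B = 2 (B = 4 - 2 = 2)
f(j, y) = y + 2*j
f(21, (-4 - 4)/(-3 - 7)) - 497*485 = ((-4 - 4)/(-3 - 7) + 2*21) - 497*485 = (-8/(-10) + 42) - 241045 = (-8*(-1/10) + 42) - 241045 = (4/5 + 42) - 241045 = 214/5 - 241045 = -1205011/5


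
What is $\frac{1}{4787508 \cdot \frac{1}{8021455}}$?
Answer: $\frac{8021455}{4787508} \approx 1.6755$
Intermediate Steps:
$\frac{1}{4787508 \cdot \frac{1}{8021455}} = \frac{1}{\frac{4787508}{8021455}} = \frac{8021455}{4787508}$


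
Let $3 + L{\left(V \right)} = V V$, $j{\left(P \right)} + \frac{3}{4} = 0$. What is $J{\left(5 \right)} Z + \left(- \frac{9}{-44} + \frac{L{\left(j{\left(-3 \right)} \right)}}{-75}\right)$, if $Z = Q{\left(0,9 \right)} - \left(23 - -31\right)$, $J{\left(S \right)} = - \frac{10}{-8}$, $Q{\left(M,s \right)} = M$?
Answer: $- \frac{295957}{4400} \approx -67.263$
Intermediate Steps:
$j{\left(P \right)} = - \frac{3}{4}$ ($j{\left(P \right)} = - \frac{3}{4} + 0 = - \frac{3}{4}$)
$L{\left(V \right)} = -3 + V^{2}$ ($L{\left(V \right)} = -3 + V V = -3 + V^{2}$)
$J{\left(S \right)} = \frac{5}{4}$ ($J{\left(S \right)} = \left(-10\right) \left(- \frac{1}{8}\right) = \frac{5}{4}$)
$Z = -54$ ($Z = 0 - \left(23 - -31\right) = 0 - \left(23 + 31\right) = 0 - 54 = -54$)
$J{\left(5 \right)} Z + \left(- \frac{9}{-44} + \frac{L{\left(j{\left(-3 \right)} \right)}}{-75}\right) = \frac{5}{4} \left(-54\right) + \left(- \frac{9}{-44} + \frac{-3 + \left(- \frac{3}{4}\right)^{2}}{-75}\right) = - \frac{135}{2} + \left(\left(-9\right) \left(- \frac{1}{44}\right) + \left(-3 + \frac{9}{16}\right) \left(- \frac{1}{75}\right)\right) = - \frac{135}{2} + \left(\frac{9}{44} - - \frac{13}{400}\right) = - \frac{135}{2} + \left(\frac{9}{44} + \frac{13}{400}\right) = - \frac{135}{2} + \frac{1043}{4400} = - \frac{295957}{4400}$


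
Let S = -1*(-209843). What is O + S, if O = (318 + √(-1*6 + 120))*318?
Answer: 310967 + 318*√114 ≈ 3.1436e+5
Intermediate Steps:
O = 101124 + 318*√114 (O = (318 + √(-6 + 120))*318 = (318 + √114)*318 = 101124 + 318*√114 ≈ 1.0452e+5)
S = 209843
O + S = (101124 + 318*√114) + 209843 = 310967 + 318*√114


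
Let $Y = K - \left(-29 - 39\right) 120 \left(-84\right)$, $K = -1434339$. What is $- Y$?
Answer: $2119779$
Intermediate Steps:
$Y = -2119779$ ($Y = -1434339 - \left(-29 - 39\right) 120 \left(-84\right) = -1434339 - \left(-68\right) 120 \left(-84\right) = -1434339 - \left(-8160\right) \left(-84\right) = -1434339 - 685440 = -2119779$)
$- Y = \left(-1\right) \left(-2119779\right) = 2119779$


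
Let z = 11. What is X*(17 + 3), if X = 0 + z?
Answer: 220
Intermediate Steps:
X = 11 (X = 0 + 11 = 11)
X*(17 + 3) = 11*(17 + 3) = 11*20 = 220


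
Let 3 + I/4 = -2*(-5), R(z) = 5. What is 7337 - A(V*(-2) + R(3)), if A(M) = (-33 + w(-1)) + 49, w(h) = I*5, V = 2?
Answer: 7181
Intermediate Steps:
I = 28 (I = -12 + 4*(-2*(-5)) = -12 + 4*10 = -12 + 40 = 28)
w(h) = 140 (w(h) = 28*5 = 140)
A(M) = 156 (A(M) = (-33 + 140) + 49 = 107 + 49 = 156)
7337 - A(V*(-2) + R(3)) = 7337 - 1*156 = 7337 - 156 = 7181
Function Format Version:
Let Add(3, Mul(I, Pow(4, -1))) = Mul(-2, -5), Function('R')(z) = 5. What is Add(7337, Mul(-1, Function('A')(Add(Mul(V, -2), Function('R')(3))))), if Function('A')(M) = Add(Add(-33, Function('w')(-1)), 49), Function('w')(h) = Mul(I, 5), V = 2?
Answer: 7181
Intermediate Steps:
I = 28 (I = Add(-12, Mul(4, Mul(-2, -5))) = Add(-12, Mul(4, 10)) = Add(-12, 40) = 28)
Function('w')(h) = 140 (Function('w')(h) = Mul(28, 5) = 140)
Function('A')(M) = 156 (Function('A')(M) = Add(Add(-33, 140), 49) = Add(107, 49) = 156)
Add(7337, Mul(-1, Function('A')(Add(Mul(V, -2), Function('R')(3))))) = Add(7337, Mul(-1, 156)) = Add(7337, -156) = 7181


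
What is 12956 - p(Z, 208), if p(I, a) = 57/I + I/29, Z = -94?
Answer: 35328545/2726 ≈ 12960.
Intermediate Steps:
p(I, a) = 57/I + I/29 (p(I, a) = 57/I + I*(1/29) = 57/I + I/29)
12956 - p(Z, 208) = 12956 - (57/(-94) + (1/29)*(-94)) = 12956 - (57*(-1/94) - 94/29) = 12956 - (-57/94 - 94/29) = 12956 - 1*(-10489/2726) = 12956 + 10489/2726 = 35328545/2726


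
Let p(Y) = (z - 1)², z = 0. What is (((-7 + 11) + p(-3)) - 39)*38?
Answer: -1292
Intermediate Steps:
p(Y) = 1 (p(Y) = (0 - 1)² = (-1)² = 1)
(((-7 + 11) + p(-3)) - 39)*38 = (((-7 + 11) + 1) - 39)*38 = ((4 + 1) - 39)*38 = (5 - 39)*38 = -34*38 = -1292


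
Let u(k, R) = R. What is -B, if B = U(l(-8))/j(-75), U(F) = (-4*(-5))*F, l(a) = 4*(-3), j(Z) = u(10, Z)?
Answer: -16/5 ≈ -3.2000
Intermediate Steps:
j(Z) = Z
l(a) = -12
U(F) = 20*F
B = 16/5 (B = (20*(-12))/(-75) = -240*(-1/75) = 16/5 ≈ 3.2000)
-B = -1*16/5 = -16/5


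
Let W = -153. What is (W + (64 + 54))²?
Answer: 1225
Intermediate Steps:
(W + (64 + 54))² = (-153 + (64 + 54))² = (-153 + 118)² = (-35)² = 1225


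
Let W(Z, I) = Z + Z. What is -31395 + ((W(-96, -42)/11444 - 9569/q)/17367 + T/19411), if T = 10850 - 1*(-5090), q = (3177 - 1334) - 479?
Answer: -5900054661383781733/187934668393164 ≈ -31394.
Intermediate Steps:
W(Z, I) = 2*Z
q = 1364 (q = 1843 - 479 = 1364)
T = 15940 (T = 10850 + 5090 = 15940)
-31395 + ((W(-96, -42)/11444 - 9569/q)/17367 + T/19411) = -31395 + (((2*(-96))/11444 - 9569/1364)/17367 + 15940/19411) = -31395 + ((-192*1/11444 - 9569*1/1364)*(1/17367) + 15940*(1/19411)) = -31395 + ((-48/2861 - 9569/1364)*(1/17367) + 15940/19411) = -31395 + (-27442381/3902404*1/17367 + 15940/19411) = -31395 + (-27442381/67773050268 + 15940/19411) = -31395 + 154252819602047/187934668393164 = -5900054661383781733/187934668393164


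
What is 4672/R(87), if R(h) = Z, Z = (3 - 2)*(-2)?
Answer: -2336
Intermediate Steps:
Z = -2 (Z = 1*(-2) = -2)
R(h) = -2
4672/R(87) = 4672/(-2) = 4672*(-½) = -2336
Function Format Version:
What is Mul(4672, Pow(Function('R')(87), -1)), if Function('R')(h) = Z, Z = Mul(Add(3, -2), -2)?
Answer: -2336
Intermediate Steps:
Z = -2 (Z = Mul(1, -2) = -2)
Function('R')(h) = -2
Mul(4672, Pow(Function('R')(87), -1)) = Mul(4672, Pow(-2, -1)) = Mul(4672, Rational(-1, 2)) = -2336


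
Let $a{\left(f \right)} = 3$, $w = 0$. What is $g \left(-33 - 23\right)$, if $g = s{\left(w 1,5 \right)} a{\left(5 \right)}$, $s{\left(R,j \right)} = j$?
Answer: $-840$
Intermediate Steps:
$g = 15$ ($g = 5 \cdot 3 = 15$)
$g \left(-33 - 23\right) = 15 \left(-33 - 23\right) = 15 \left(-56\right) = -840$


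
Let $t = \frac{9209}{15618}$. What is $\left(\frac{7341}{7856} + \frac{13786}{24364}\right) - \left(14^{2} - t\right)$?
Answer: $- \frac{72457923294097}{373667646864} \approx -193.91$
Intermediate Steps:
$t = \frac{9209}{15618}$ ($t = 9209 \cdot \frac{1}{15618} = \frac{9209}{15618} \approx 0.58964$)
$\left(\frac{7341}{7856} + \frac{13786}{24364}\right) - \left(14^{2} - t\right) = \left(\frac{7341}{7856} + \frac{13786}{24364}\right) - \left(14^{2} - \frac{9209}{15618}\right) = \left(7341 \cdot \frac{1}{7856} + 13786 \cdot \frac{1}{24364}\right) - \left(196 - \frac{9209}{15618}\right) = \left(\frac{7341}{7856} + \frac{6893}{12182}\right) - \frac{3051919}{15618} = \frac{71789735}{47850896} - \frac{3051919}{15618} = - \frac{72457923294097}{373667646864}$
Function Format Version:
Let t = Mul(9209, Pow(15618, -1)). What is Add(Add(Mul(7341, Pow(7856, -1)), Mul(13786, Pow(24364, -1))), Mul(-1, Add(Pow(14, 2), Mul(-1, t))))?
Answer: Rational(-72457923294097, 373667646864) ≈ -193.91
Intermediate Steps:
t = Rational(9209, 15618) (t = Mul(9209, Rational(1, 15618)) = Rational(9209, 15618) ≈ 0.58964)
Add(Add(Mul(7341, Pow(7856, -1)), Mul(13786, Pow(24364, -1))), Mul(-1, Add(Pow(14, 2), Mul(-1, t)))) = Add(Add(Mul(7341, Pow(7856, -1)), Mul(13786, Pow(24364, -1))), Mul(-1, Add(Pow(14, 2), Mul(-1, Rational(9209, 15618))))) = Add(Add(Mul(7341, Rational(1, 7856)), Mul(13786, Rational(1, 24364))), Mul(-1, Add(196, Rational(-9209, 15618)))) = Add(Add(Rational(7341, 7856), Rational(6893, 12182)), Mul(-1, Rational(3051919, 15618))) = Add(Rational(71789735, 47850896), Rational(-3051919, 15618)) = Rational(-72457923294097, 373667646864)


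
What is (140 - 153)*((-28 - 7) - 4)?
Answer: 507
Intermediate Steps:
(140 - 153)*((-28 - 7) - 4) = -13*(-35 - 4) = -13*(-39) = 507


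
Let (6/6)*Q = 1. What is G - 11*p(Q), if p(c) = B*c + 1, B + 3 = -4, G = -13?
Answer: 53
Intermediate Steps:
Q = 1
B = -7 (B = -3 - 4 = -7)
p(c) = 1 - 7*c (p(c) = -7*c + 1 = 1 - 7*c)
G - 11*p(Q) = -13 - 11*(1 - 7*1) = -13 - 11*(1 - 7) = -13 - 11*(-6) = -13 + 66 = 53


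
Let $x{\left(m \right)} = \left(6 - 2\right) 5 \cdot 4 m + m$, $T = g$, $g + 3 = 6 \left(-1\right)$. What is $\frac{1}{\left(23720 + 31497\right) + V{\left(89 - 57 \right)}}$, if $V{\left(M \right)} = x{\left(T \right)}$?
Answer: $\frac{1}{54488} \approx 1.8353 \cdot 10^{-5}$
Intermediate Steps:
$g = -9$ ($g = -3 + 6 \left(-1\right) = -3 - 6 = -9$)
$T = -9$
$x{\left(m \right)} = 81 m$ ($x{\left(m \right)} = 4 \cdot 20 m + m = 80 m + m = 81 m$)
$V{\left(M \right)} = -729$ ($V{\left(M \right)} = 81 \left(-9\right) = -729$)
$\frac{1}{\left(23720 + 31497\right) + V{\left(89 - 57 \right)}} = \frac{1}{\left(23720 + 31497\right) - 729} = \frac{1}{55217 - 729} = \frac{1}{54488}$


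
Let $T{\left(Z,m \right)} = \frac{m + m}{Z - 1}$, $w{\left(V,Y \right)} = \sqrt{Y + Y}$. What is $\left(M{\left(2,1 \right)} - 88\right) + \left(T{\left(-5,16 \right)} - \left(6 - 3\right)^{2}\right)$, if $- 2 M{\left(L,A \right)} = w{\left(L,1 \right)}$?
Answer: $- \frac{307}{3} - \frac{\sqrt{2}}{2} \approx -103.04$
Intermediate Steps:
$w{\left(V,Y \right)} = \sqrt{2} \sqrt{Y}$ ($w{\left(V,Y \right)} = \sqrt{2 Y} = \sqrt{2} \sqrt{Y}$)
$T{\left(Z,m \right)} = \frac{2 m}{-1 + Z}$
$M{\left(L,A \right)} = - \frac{\sqrt{2}}{2}$ ($M{\left(L,A \right)} = - \frac{\sqrt{2} \sqrt{1}}{2} = - \frac{\sqrt{2} \cdot 1}{2} = - \frac{\sqrt{2}}{2}$)
$\left(M{\left(2,1 \right)} - 88\right) + \left(T{\left(-5,16 \right)} - \left(6 - 3\right)^{2}\right) = \left(- \frac{\sqrt{2}}{2} - 88\right) + \left(2 \cdot 16 \frac{1}{-1 - 5} - \left(6 - 3\right)^{2}\right) = \left(- \frac{\sqrt{2}}{2} - 88\right) + \left(2 \cdot 16 \frac{1}{-6} - 3^{2}\right) = \left(-88 - \frac{\sqrt{2}}{2}\right) + \left(2 \cdot 16 \left(- \frac{1}{6}\right) - 9\right) = \left(-88 - \frac{\sqrt{2}}{2}\right) - \frac{43}{3} = - \frac{307}{3} - \frac{\sqrt{2}}{2}$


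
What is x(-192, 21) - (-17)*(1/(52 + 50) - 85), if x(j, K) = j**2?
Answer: 212515/6 ≈ 35419.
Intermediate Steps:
x(-192, 21) - (-17)*(1/(52 + 50) - 85) = (-192)**2 - (-17)*(1/(52 + 50) - 85) = 36864 - (-17)*(1/102 - 85) = 36864 - (-17)*(-8669)/102 = 36864 - 1*8669/6 = 36864 - 8669/6 = 212515/6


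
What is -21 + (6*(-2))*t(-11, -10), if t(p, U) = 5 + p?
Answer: 51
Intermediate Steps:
-21 + (6*(-2))*t(-11, -10) = -21 + (6*(-2))*(5 - 11) = -21 - 12*(-6) = -21 + 72 = 51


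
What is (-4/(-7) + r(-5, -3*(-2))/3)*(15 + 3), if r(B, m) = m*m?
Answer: 1584/7 ≈ 226.29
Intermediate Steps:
r(B, m) = m²
(-4/(-7) + r(-5, -3*(-2))/3)*(15 + 3) = (-4/(-7) + (-3*(-2))²/3)*(15 + 3) = (-4*(-⅐) + 6²*(⅓))*18 = (4/7 + 36*(⅓))*18 = (4/7 + 12)*18 = (88/7)*18 = 1584/7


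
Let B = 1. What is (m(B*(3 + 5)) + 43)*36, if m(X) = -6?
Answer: 1332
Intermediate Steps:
(m(B*(3 + 5)) + 43)*36 = (-6 + 43)*36 = 37*36 = 1332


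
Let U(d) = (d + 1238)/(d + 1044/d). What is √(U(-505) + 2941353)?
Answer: 2*√48217085385696062/256069 ≈ 1715.0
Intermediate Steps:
U(d) = (1238 + d)/(d + 1044/d)
√(U(-505) + 2941353) = √(-505*(1238 - 505)/(1044 + (-505)²) + 2941353) = √(-505*733/(1044 + 255025) + 2941353) = √(-505*733/256069 + 2941353) = √(-505*1/256069*733 + 2941353) = √(-370165/256069 + 2941353) = √(753188951192/256069) = 2*√48217085385696062/256069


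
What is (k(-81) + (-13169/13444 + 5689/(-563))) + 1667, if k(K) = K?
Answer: 11920492529/7568972 ≈ 1574.9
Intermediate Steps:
(k(-81) + (-13169/13444 + 5689/(-563))) + 1667 = (-81 + (-13169/13444 + 5689/(-563))) + 1667 = (-81 + (-13169*1/13444 + 5689*(-1/563))) + 1667 = (-81 + (-13169/13444 - 5689/563)) + 1667 = (-81 - 83897063/7568972) + 1667 = -696983795/7568972 + 1667 = 11920492529/7568972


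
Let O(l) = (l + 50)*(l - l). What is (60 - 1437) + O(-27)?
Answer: -1377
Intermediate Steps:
O(l) = 0 (O(l) = (50 + l)*0 = 0)
(60 - 1437) + O(-27) = (60 - 1437) + 0 = -1377 + 0 = -1377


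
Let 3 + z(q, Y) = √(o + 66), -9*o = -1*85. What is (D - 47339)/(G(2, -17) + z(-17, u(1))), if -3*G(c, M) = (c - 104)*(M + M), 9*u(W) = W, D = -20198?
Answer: 704478447/12088850 + 202611*√679/12088850 ≈ 58.712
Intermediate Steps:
u(W) = W/9
G(c, M) = -2*M*(-104 + c)/3 (G(c, M) = -(c - 104)*(M + M)/3 = -(-104 + c)*2*M/3 = -2*M*(-104 + c)/3)
o = 85/9 (o = -(-1)*85/9 = -⅑*(-85) = 85/9 ≈ 9.4444)
z(q, Y) = -3 + √679/3 (z(q, Y) = -3 + √(85/9 + 66) = -3 + √(679/9) = -3 + √679/3)
(D - 47339)/(G(2, -17) + z(-17, u(1))) = (-20198 - 47339)/((⅔)*(-17)*(104 - 1*2) + (-3 + √679/3)) = -67537/((⅔)*(-17)*(104 - 2) + (-3 + √679/3)) = -67537/((⅔)*(-17)*102 + (-3 + √679/3)) = -67537/(-1156 + (-3 + √679/3)) = -67537/(-1159 + √679/3)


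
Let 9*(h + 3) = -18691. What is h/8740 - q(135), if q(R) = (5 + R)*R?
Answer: -743346359/39330 ≈ -18900.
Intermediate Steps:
h = -18718/9 (h = -3 + (1/9)*(-18691) = -3 - 18691/9 = -18718/9 ≈ -2079.8)
q(R) = R*(5 + R)
h/8740 - q(135) = -18718/9/8740 - 135*(5 + 135) = -18718/9*1/8740 - 135*140 = -9359/39330 - 1*18900 = -9359/39330 - 18900 = -743346359/39330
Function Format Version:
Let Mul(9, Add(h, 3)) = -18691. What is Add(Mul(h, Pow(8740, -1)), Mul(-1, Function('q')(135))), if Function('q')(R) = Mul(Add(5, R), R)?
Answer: Rational(-743346359, 39330) ≈ -18900.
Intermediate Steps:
h = Rational(-18718, 9) (h = Add(-3, Mul(Rational(1, 9), -18691)) = Add(-3, Rational(-18691, 9)) = Rational(-18718, 9) ≈ -2079.8)
Function('q')(R) = Mul(R, Add(5, R))
Add(Mul(h, Pow(8740, -1)), Mul(-1, Function('q')(135))) = Add(Mul(Rational(-18718, 9), Pow(8740, -1)), Mul(-1, Mul(135, Add(5, 135)))) = Add(Mul(Rational(-18718, 9), Rational(1, 8740)), Mul(-1, Mul(135, 140))) = Add(Rational(-9359, 39330), Mul(-1, 18900)) = Add(Rational(-9359, 39330), -18900) = Rational(-743346359, 39330)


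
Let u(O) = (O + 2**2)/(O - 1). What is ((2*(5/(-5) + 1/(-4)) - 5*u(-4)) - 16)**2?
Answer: 1369/4 ≈ 342.25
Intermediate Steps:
u(O) = (4 + O)/(-1 + O) (u(O) = (O + 4)/(-1 + O) = (4 + O)/(-1 + O))
((2*(5/(-5) + 1/(-4)) - 5*u(-4)) - 16)**2 = ((2*(5/(-5) + 1/(-4)) - 5*(4 - 4)/(-1 - 4)) - 16)**2 = ((2*(5*(-1/5) + 1*(-1/4)) - 5*0/(-5)) - 16)**2 = ((2*(-1 - 1/4) - (-1)*0) - 16)**2 = ((2*(-5/4) - 5*0) - 16)**2 = ((-5/2 + 0) - 16)**2 = (-5/2 - 16)**2 = (-37/2)**2 = 1369/4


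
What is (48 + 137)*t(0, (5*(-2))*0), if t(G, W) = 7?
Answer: 1295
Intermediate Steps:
(48 + 137)*t(0, (5*(-2))*0) = (48 + 137)*7 = 185*7 = 1295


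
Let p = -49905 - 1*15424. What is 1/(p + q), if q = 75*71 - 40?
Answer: -1/60044 ≈ -1.6654e-5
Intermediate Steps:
p = -65329 (p = -49905 - 15424 = -65329)
q = 5285 (q = 5325 - 40 = 5285)
1/(p + q) = 1/(-65329 + 5285) = 1/(-60044) = -1/60044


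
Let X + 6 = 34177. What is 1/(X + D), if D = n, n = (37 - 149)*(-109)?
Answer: 1/46379 ≈ 2.1561e-5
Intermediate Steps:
X = 34171 (X = -6 + 34177 = 34171)
n = 12208 (n = -112*(-109) = 12208)
D = 12208
1/(X + D) = 1/(34171 + 12208) = 1/46379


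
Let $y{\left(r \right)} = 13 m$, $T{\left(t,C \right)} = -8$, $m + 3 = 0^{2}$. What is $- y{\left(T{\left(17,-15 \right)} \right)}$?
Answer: $39$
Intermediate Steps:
$m = -3$ ($m = -3 + 0^{2} = -3 + 0 = -3$)
$y{\left(r \right)} = -39$ ($y{\left(r \right)} = 13 \left(-3\right) = -39$)
$- y{\left(T{\left(17,-15 \right)} \right)} = \left(-1\right) \left(-39\right) = 39$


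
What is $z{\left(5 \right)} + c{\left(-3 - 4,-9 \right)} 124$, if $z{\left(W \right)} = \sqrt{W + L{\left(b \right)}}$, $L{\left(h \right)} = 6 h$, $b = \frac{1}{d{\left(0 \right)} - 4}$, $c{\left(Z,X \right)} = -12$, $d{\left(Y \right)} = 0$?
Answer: $-1488 + \frac{\sqrt{14}}{2} \approx -1486.1$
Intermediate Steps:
$b = - \frac{1}{4}$ ($b = \frac{1}{0 - 4} = \frac{1}{-4} = - \frac{1}{4} \approx -0.25$)
$z{\left(W \right)} = \sqrt{- \frac{3}{2} + W}$ ($z{\left(W \right)} = \sqrt{W + 6 \left(- \frac{1}{4}\right)} = \sqrt{W - \frac{3}{2}} = \sqrt{- \frac{3}{2} + W}$)
$z{\left(5 \right)} + c{\left(-3 - 4,-9 \right)} 124 = \frac{\sqrt{-6 + 4 \cdot 5}}{2} - 1488 = \frac{\sqrt{-6 + 20}}{2} - 1488 = \frac{\sqrt{14}}{2} - 1488 = -1488 + \frac{\sqrt{14}}{2}$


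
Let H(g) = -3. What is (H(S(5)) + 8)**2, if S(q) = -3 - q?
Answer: 25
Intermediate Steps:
(H(S(5)) + 8)**2 = (-3 + 8)**2 = 5**2 = 25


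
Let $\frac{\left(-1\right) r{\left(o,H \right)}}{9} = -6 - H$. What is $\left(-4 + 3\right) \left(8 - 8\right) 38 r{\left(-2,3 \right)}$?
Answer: $0$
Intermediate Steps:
$r{\left(o,H \right)} = 54 + 9 H$ ($r{\left(o,H \right)} = - 9 \left(-6 - H\right) = 54 + 9 H$)
$\left(-4 + 3\right) \left(8 - 8\right) 38 r{\left(-2,3 \right)} = \left(-4 + 3\right) \left(8 - 8\right) 38 \left(54 + 9 \cdot 3\right) = \left(-1\right) 0 \cdot 38 \left(54 + 27\right) = 0 \cdot 38 \cdot 81 = 0 \cdot 81 = 0$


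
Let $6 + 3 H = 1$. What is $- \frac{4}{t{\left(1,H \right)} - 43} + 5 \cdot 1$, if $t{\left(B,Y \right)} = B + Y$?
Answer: $\frac{667}{131} \approx 5.0916$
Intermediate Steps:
$H = - \frac{5}{3}$ ($H = -2 + \frac{1}{3} \cdot 1 = -2 + \frac{1}{3} = - \frac{5}{3} \approx -1.6667$)
$- \frac{4}{t{\left(1,H \right)} - 43} + 5 \cdot 1 = - \frac{4}{\left(1 - \frac{5}{3}\right) - 43} + 5 \cdot 1 = - \frac{4}{- \frac{2}{3} - 43} + 5 = - \frac{4}{- \frac{131}{3}} + 5 = \left(-4\right) \left(- \frac{3}{131}\right) + 5 = \frac{12}{131} + 5 = \frac{667}{131}$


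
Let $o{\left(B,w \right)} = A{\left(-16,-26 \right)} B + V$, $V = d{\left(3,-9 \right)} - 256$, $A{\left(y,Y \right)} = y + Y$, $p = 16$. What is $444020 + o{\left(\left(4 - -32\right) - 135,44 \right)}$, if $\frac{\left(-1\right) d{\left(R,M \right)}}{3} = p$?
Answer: $447874$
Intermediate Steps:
$d{\left(R,M \right)} = -48$ ($d{\left(R,M \right)} = \left(-3\right) 16 = -48$)
$A{\left(y,Y \right)} = Y + y$
$V = -304$ ($V = -48 - 256 = -304$)
$o{\left(B,w \right)} = -304 - 42 B$ ($o{\left(B,w \right)} = \left(-26 - 16\right) B - 304 = - 42 B - 304 = -304 - 42 B$)
$444020 + o{\left(\left(4 - -32\right) - 135,44 \right)} = 444020 - \left(304 + 42 \left(\left(4 - -32\right) - 135\right)\right) = 444020 - \left(304 + 42 \left(\left(4 + 32\right) - 135\right)\right) = 444020 - \left(304 + 42 \left(36 - 135\right)\right) = 444020 - -3854 = 444020 + \left(-304 + 4158\right) = 444020 + 3854 = 447874$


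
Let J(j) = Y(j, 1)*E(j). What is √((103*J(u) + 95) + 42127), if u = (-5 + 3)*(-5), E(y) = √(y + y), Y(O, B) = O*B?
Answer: √(42222 + 2060*√5) ≈ 216.40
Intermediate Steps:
Y(O, B) = B*O
E(y) = √2*√y (E(y) = √(2*y) = √2*√y)
u = 10 (u = -2*(-5) = 10)
J(j) = √2*j^(3/2) (J(j) = (1*j)*(√2*√j) = j*(√2*√j) = √2*j^(3/2))
√((103*J(u) + 95) + 42127) = √((103*(√2*10^(3/2)) + 95) + 42127) = √((103*(√2*(10*√10)) + 95) + 42127) = √((103*(20*√5) + 95) + 42127) = √((2060*√5 + 95) + 42127) = √((95 + 2060*√5) + 42127) = √(42222 + 2060*√5)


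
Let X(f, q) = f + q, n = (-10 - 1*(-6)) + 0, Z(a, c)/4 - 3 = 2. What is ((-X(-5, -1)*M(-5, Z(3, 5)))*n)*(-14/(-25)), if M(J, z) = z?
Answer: -1344/5 ≈ -268.80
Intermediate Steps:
Z(a, c) = 20 (Z(a, c) = 12 + 4*2 = 12 + 8 = 20)
n = -4 (n = (-10 + 6) + 0 = -4 + 0 = -4)
((-X(-5, -1)*M(-5, Z(3, 5)))*n)*(-14/(-25)) = (-(-5 - 1)*20*(-4))*(-14/(-25)) = (-(-6)*20*(-4))*(-14*(-1/25)) = (-1*(-120)*(-4))*(14/25) = (120*(-4))*(14/25) = -480*14/25 = -1344/5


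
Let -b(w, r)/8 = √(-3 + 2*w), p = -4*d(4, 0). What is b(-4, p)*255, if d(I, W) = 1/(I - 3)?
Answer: -2040*I*√11 ≈ -6765.9*I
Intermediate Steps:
d(I, W) = 1/(-3 + I)
p = -4 (p = -4/(-3 + 4) = -4/1 = -4*1 = -4)
b(w, r) = -8*√(-3 + 2*w)
b(-4, p)*255 = -8*√(-3 + 2*(-4))*255 = -8*√(-3 - 8)*255 = -8*I*√11*255 = -2040*I*√11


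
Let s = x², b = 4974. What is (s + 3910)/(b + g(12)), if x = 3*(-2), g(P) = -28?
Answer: 1973/2473 ≈ 0.79782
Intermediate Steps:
x = -6
s = 36 (s = (-6)² = 36)
(s + 3910)/(b + g(12)) = (36 + 3910)/(4974 - 28) = 3946/4946 = 3946*(1/4946) = 1973/2473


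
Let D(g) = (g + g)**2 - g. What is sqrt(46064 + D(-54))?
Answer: sqrt(57782) ≈ 240.38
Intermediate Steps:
D(g) = -g + 4*g**2 (D(g) = (2*g)**2 - g = 4*g**2 - g = -g + 4*g**2)
sqrt(46064 + D(-54)) = sqrt(46064 - 54*(-1 + 4*(-54))) = sqrt(46064 - 54*(-1 - 216)) = sqrt(46064 - 54*(-217)) = sqrt(46064 + 11718) = sqrt(57782)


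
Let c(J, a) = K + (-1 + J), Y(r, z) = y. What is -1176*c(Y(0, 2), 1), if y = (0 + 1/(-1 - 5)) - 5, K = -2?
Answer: 9604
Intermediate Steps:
y = -31/6 (y = (0 + 1/(-6)) - 5 = (0 - 1/6) - 5 = -1/6 - 5 = -31/6 ≈ -5.1667)
Y(r, z) = -31/6
c(J, a) = -3 + J (c(J, a) = -2 + (-1 + J) = -3 + J)
-1176*c(Y(0, 2), 1) = -1176*(-3 - 31/6) = -1176*(-49/6) = 9604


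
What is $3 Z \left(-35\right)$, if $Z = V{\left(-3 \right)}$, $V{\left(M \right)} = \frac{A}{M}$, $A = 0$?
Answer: $0$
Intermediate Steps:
$V{\left(M \right)} = 0$ ($V{\left(M \right)} = \frac{0}{M} = 0$)
$Z = 0$
$3 Z \left(-35\right) = 3 \cdot 0 \left(-35\right) = 0 \left(-35\right) = 0$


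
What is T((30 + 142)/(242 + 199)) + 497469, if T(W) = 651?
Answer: 498120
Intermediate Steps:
T((30 + 142)/(242 + 199)) + 497469 = 651 + 497469 = 498120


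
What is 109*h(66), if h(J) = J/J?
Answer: 109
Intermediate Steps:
h(J) = 1
109*h(66) = 109*1 = 109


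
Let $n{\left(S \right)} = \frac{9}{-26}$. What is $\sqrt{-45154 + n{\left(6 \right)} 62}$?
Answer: $\frac{i \sqrt{7634653}}{13} \approx 212.55 i$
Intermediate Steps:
$n{\left(S \right)} = - \frac{9}{26}$ ($n{\left(S \right)} = 9 \left(- \frac{1}{26}\right) = - \frac{9}{26}$)
$\sqrt{-45154 + n{\left(6 \right)} 62} = \sqrt{-45154 - \frac{279}{13}} = \sqrt{- \frac{587281}{13}} = \frac{i \sqrt{7634653}}{13}$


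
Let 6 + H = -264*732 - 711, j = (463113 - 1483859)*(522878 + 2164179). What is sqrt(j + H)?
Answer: I*sqrt(2742802878487) ≈ 1.6561e+6*I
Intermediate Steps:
j = -2742802684522 (j = -1020746*2687057 = -2742802684522)
H = -193965 (H = -6 + (-264*732 - 711) = -6 + (-193248 - 711) = -6 - 193959 = -193965)
sqrt(j + H) = sqrt(-2742802684522 - 193965) = sqrt(-2742802878487) = I*sqrt(2742802878487)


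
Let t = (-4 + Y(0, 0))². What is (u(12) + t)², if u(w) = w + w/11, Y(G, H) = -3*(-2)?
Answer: 35344/121 ≈ 292.10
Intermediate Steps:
Y(G, H) = 6
u(w) = 12*w/11 (u(w) = w + w*(1/11) = w + w/11 = 12*w/11)
t = 4 (t = (-4 + 6)² = 2² = 4)
(u(12) + t)² = ((12/11)*12 + 4)² = (144/11 + 4)² = (188/11)² = 35344/121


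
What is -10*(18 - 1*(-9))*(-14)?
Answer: 3780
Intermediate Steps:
-10*(18 - 1*(-9))*(-14) = -10*(18 + 9)*(-14) = -10*27*(-14) = -270*(-14) = 3780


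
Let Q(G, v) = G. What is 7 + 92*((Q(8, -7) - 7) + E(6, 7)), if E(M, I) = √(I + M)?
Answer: 99 + 92*√13 ≈ 430.71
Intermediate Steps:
7 + 92*((Q(8, -7) - 7) + E(6, 7)) = 7 + 92*((8 - 7) + √(7 + 6)) = 7 + 92*(1 + √13) = 7 + (92 + 92*√13) = 99 + 92*√13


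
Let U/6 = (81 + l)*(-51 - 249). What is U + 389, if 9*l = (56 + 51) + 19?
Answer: -170611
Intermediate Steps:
l = 14 (l = ((56 + 51) + 19)/9 = (107 + 19)/9 = (1/9)*126 = 14)
U = -171000 (U = 6*((81 + 14)*(-51 - 249)) = 6*(95*(-300)) = 6*(-28500) = -171000)
U + 389 = -171000 + 389 = -170611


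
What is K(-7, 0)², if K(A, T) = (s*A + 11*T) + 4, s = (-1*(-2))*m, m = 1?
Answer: 100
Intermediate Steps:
s = 2 (s = -1*(-2)*1 = 2*1 = 2)
K(A, T) = 4 + 2*A + 11*T (K(A, T) = (2*A + 11*T) + 4 = 4 + 2*A + 11*T)
K(-7, 0)² = (4 + 2*(-7) + 11*0)² = (4 - 14 + 0)² = (-10)² = 100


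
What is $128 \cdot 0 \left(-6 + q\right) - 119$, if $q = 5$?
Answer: $-119$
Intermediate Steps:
$128 \cdot 0 \left(-6 + q\right) - 119 = 128 \cdot 0 \left(-6 + 5\right) - 119 = 128 \cdot 0 \left(-1\right) - 119 = 128 \cdot 0 - 119 = 0 - 119 = -119$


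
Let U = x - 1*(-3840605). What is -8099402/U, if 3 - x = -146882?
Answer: -4049701/1993745 ≈ -2.0312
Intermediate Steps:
x = 146885 (x = 3 - 1*(-146882) = 3 + 146882 = 146885)
U = 3987490 (U = 146885 - 1*(-3840605) = 146885 + 3840605 = 3987490)
-8099402/U = -8099402/3987490 = -8099402*1/3987490 = -4049701/1993745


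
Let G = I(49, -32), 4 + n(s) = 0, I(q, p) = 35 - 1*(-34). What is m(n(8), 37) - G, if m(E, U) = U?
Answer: -32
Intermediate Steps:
I(q, p) = 69 (I(q, p) = 35 + 34 = 69)
n(s) = -4 (n(s) = -4 + 0 = -4)
G = 69
m(n(8), 37) - G = 37 - 1*69 = 37 - 69 = -32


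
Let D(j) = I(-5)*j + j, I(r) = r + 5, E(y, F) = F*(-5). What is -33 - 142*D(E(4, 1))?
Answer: 677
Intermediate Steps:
E(y, F) = -5*F
I(r) = 5 + r
D(j) = j (D(j) = (5 - 5)*j + j = 0*j + j = 0 + j = j)
-33 - 142*D(E(4, 1)) = -33 - (-710) = -33 - 142*(-5) = -33 + 710 = 677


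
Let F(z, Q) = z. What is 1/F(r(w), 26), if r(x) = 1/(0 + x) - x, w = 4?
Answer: -4/15 ≈ -0.26667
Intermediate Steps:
r(x) = 1/x - x
1/F(r(w), 26) = 1/(1/4 - 1*4) = 1/(¼ - 4) = 1/(-15/4) = -4/15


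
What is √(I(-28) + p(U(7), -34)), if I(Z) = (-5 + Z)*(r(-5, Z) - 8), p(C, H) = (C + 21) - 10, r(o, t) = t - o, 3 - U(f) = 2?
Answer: 3*√115 ≈ 32.171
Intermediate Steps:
U(f) = 1 (U(f) = 3 - 1*2 = 3 - 2 = 1)
p(C, H) = 11 + C (p(C, H) = (21 + C) - 10 = 11 + C)
I(Z) = (-5 + Z)*(-3 + Z) (I(Z) = (-5 + Z)*((Z - 1*(-5)) - 8) = (-5 + Z)*((Z + 5) - 8) = (-5 + Z)*((5 + Z) - 8) = (-5 + Z)*(-3 + Z))
√(I(-28) + p(U(7), -34)) = √((15 + (-28)² - 8*(-28)) + (11 + 1)) = √((15 + 784 + 224) + 12) = √(1023 + 12) = √1035 = 3*√115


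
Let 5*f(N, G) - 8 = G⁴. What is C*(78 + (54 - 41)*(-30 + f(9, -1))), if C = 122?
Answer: -176046/5 ≈ -35209.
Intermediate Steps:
f(N, G) = 8/5 + G⁴/5
C*(78 + (54 - 41)*(-30 + f(9, -1))) = 122*(78 + (54 - 41)*(-30 + (8/5 + (⅕)*(-1)⁴))) = 122*(78 + 13*(-30 + (8/5 + (⅕)*1))) = 122*(78 + 13*(-30 + (8/5 + ⅕))) = 122*(78 + 13*(-30 + 9/5)) = 122*(78 + 13*(-141/5)) = 122*(78 - 1833/5) = 122*(-1443/5) = -176046/5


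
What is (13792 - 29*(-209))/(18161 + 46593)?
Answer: 19853/64754 ≈ 0.30659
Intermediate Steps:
(13792 - 29*(-209))/(18161 + 46593) = (13792 + 6061)/64754 = 19853*(1/64754) = 19853/64754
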